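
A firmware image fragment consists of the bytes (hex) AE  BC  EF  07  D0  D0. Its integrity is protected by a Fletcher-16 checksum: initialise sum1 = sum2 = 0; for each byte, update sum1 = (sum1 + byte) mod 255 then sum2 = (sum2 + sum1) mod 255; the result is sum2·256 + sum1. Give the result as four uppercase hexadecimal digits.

Running sums (mod 255):
  after byte 0 (AE): sum1=174, sum2=174
  after byte 1 (BC): sum1=107, sum2=26
  after byte 2 (EF): sum1=91, sum2=117
  after byte 3 (07): sum1=98, sum2=215
  after byte 4 (D0): sum1=51, sum2=11
  after byte 5 (D0): sum1=4, sum2=15
Checksum = sum2·256 + sum1 = 15·256 + 4 = 3844 = 0x0F04.

0F04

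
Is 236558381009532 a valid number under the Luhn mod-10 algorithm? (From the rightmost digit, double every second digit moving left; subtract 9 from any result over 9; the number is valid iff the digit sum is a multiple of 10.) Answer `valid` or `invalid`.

From the right, keep odd positions and double even positions (subtract 9 from any doubled value over 9):
  doubled (positions 2,4,...): 6 9 0 7 7 1 6 → sum 36
  kept (positions 1,3,...): 2 5 0 1 3 5 6 2 → sum 24
Total = 60.
60 mod 10 = 0, so the number is valid.

valid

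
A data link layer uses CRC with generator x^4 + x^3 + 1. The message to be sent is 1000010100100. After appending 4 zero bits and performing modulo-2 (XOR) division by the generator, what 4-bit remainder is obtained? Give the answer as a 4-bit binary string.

Append 4 zeros: 10000101001000000. Divide by 11001 (XOR where the leading bit is 1):
  pos 0: 10000 XOR 11001 = 01001
  pos 1: 10011 XOR 11001 = 01010
  pos 2: 10100 XOR 11001 = 01101
  pos 3: 11011 XOR 11001 = 00010
  pos 6: 10001 XOR 11001 = 01000
  pos 7: 10000 XOR 11001 = 01001
  pos 8: 10010 XOR 11001 = 01011
  pos 9: 10110 XOR 11001 = 01111
  pos 10: 11110 XOR 11001 = 00111
  pos 12: 11100 XOR 11001 = 00101
Remainder (last 4 bits) = 0101. This is the CRC / FCS.

0101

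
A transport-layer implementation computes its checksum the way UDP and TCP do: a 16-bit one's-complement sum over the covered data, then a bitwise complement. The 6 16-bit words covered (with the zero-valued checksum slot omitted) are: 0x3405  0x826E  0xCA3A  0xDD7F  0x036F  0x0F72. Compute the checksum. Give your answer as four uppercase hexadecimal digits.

8EF0

One's-complement addition (fold any carry out of bit 15 back into bit 0):
  0x3405 + 0x826E = 0x0B673
  0xB673 + 0xCA3A = 0x180AD → wrap carry → 0x80AE
  0x80AE + 0xDD7F = 0x15E2D → wrap carry → 0x5E2E
  0x5E2E + 0x036F = 0x0619D
  0x619D + 0x0F72 = 0x0710F
One's-complement sum = 0x710F.
Checksum = ~0x710F & 0xFFFF = 0x8EF0.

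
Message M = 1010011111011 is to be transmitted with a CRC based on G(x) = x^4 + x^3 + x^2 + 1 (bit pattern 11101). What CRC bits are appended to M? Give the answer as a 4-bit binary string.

1101

Append 4 zeros: 10100111110110000. Divide by 11101 (XOR where the leading bit is 1):
  pos 0: 10100 XOR 11101 = 01001
  pos 1: 10011 XOR 11101 = 01110
  pos 2: 11101 XOR 11101 = 00000
  pos 7: 11101 XOR 11101 = 00000
  pos 12: 10000 XOR 11101 = 01101
Remainder (last 4 bits) = 1101. This is the CRC / FCS.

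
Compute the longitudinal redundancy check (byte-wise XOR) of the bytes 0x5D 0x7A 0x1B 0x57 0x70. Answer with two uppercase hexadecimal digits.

1B

XOR the bytes together:
  start with 0x5D
  0x5D ⊕ 0x7A = 0x27
  0x27 ⊕ 0x1B = 0x3C
  0x3C ⊕ 0x57 = 0x6B
  0x6B ⊕ 0x70 = 0x1B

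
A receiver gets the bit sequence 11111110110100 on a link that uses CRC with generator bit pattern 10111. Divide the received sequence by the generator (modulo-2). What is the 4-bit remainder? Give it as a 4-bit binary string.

0000

Modulo-2 division of 11111110110100 by 10111:
  pos 0: 11111 XOR 10111 = 01000
  pos 1: 10001 XOR 10111 = 00110
  pos 3: 11010 XOR 10111 = 01101
  pos 4: 11011 XOR 10111 = 01100
  pos 5: 11001 XOR 10111 = 01110
  pos 6: 11100 XOR 10111 = 01011
  pos 7: 10111 XOR 10111 = 00000
Remainder = 0000 (zero — the frame passes the CRC check).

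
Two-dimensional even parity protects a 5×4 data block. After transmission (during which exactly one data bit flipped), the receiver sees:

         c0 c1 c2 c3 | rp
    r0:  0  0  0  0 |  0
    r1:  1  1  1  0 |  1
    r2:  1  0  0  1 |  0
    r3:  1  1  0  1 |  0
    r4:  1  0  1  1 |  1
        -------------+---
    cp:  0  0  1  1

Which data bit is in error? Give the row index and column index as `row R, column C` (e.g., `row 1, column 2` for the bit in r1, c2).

Recompute each row's even parity and compare to rp:
  r0: data parity 0, sent rp 0 → ok
  r1: data parity 1, sent rp 1 → ok
  r2: data parity 0, sent rp 0 → ok
  r3: data parity 1, sent rp 0 → mismatch
  r4: data parity 1, sent rp 1 → ok
Recompute each column's even parity and compare to cp:
  c0: data parity 0, sent cp 0 → ok
  c1: data parity 0, sent cp 0 → ok
  c2: data parity 0, sent cp 1 → mismatch
  c3: data parity 1, sent cp 1 → ok
Exactly one row (r3) and one column (c2) fail → the flipped bit is at their intersection.

row 3, column 2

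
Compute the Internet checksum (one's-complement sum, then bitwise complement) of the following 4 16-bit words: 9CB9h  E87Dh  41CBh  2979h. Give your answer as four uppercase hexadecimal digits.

One's-complement addition (fold any carry out of bit 15 back into bit 0):
  0x9CB9 + 0xE87D = 0x18536 → wrap carry → 0x8537
  0x8537 + 0x41CB = 0x0C702
  0xC702 + 0x2979 = 0x0F07B
One's-complement sum = 0xF07B.
Checksum = ~0xF07B & 0xFFFF = 0x0F84.

0F84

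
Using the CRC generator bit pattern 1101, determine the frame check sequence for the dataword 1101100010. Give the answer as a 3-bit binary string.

101

Append 3 zeros: 1101100010000. Divide by 1101 (XOR where the leading bit is 1):
  pos 0: 1101 XOR 1101 = 0000
  pos 4: 1000 XOR 1101 = 0101
  pos 5: 1011 XOR 1101 = 0110
  pos 6: 1100 XOR 1101 = 0001
  pos 9: 1000 XOR 1101 = 0101
Remainder (last 3 bits) = 101. This is the CRC / FCS.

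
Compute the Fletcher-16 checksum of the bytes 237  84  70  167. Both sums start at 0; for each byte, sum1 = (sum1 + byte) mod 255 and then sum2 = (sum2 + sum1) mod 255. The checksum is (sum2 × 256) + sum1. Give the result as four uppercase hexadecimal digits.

Running sums (mod 255):
  after byte 0 (237): sum1=237, sum2=237
  after byte 1 (84): sum1=66, sum2=48
  after byte 2 (70): sum1=136, sum2=184
  after byte 3 (167): sum1=48, sum2=232
Checksum = sum2·256 + sum1 = 232·256 + 48 = 59440 = 0xE830.

E830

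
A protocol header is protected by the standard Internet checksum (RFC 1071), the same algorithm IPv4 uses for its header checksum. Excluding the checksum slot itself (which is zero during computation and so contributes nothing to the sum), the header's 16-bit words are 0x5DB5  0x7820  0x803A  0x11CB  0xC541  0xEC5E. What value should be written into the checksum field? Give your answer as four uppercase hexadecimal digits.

E683

One's-complement addition (fold any carry out of bit 15 back into bit 0):
  0x5DB5 + 0x7820 = 0x0D5D5
  0xD5D5 + 0x803A = 0x1560F → wrap carry → 0x5610
  0x5610 + 0x11CB = 0x067DB
  0x67DB + 0xC541 = 0x12D1C → wrap carry → 0x2D1D
  0x2D1D + 0xEC5E = 0x1197B → wrap carry → 0x197C
One's-complement sum = 0x197C.
Checksum = ~0x197C & 0xFFFF = 0xE683.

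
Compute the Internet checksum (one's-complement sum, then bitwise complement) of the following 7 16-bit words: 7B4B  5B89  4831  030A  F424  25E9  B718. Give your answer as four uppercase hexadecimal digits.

0CC9

One's-complement addition (fold any carry out of bit 15 back into bit 0):
  0x7B4B + 0x5B89 = 0x0D6D4
  0xD6D4 + 0x4831 = 0x11F05 → wrap carry → 0x1F06
  0x1F06 + 0x030A = 0x02210
  0x2210 + 0xF424 = 0x11634 → wrap carry → 0x1635
  0x1635 + 0x25E9 = 0x03C1E
  0x3C1E + 0xB718 = 0x0F336
One's-complement sum = 0xF336.
Checksum = ~0xF336 & 0xFFFF = 0x0CC9.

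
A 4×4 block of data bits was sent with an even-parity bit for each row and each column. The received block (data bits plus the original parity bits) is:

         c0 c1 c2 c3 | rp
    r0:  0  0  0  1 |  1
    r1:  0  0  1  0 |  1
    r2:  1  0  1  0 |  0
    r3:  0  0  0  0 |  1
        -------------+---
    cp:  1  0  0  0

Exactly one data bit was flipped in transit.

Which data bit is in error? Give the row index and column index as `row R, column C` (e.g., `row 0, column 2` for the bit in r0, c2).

Recompute each row's even parity and compare to rp:
  r0: data parity 1, sent rp 1 → ok
  r1: data parity 1, sent rp 1 → ok
  r2: data parity 0, sent rp 0 → ok
  r3: data parity 0, sent rp 1 → mismatch
Recompute each column's even parity and compare to cp:
  c0: data parity 1, sent cp 1 → ok
  c1: data parity 0, sent cp 0 → ok
  c2: data parity 0, sent cp 0 → ok
  c3: data parity 1, sent cp 0 → mismatch
Exactly one row (r3) and one column (c3) fail → the flipped bit is at their intersection.

row 3, column 3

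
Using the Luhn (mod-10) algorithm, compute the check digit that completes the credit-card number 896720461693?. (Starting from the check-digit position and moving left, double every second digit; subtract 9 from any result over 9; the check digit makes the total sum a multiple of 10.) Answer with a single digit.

4

Partial digits right→left: 3 9 6 1 6 4 0 2 7 6 9 8
Double every second digit counting from the check-digit position (so the 1st, 3rd, 5th, ... of the partial from the right).
  doubled (with −9 where >9): 6 3 3 0 5 9 → sum 26
  kept as-is: 9 1 4 2 6 8 → sum 30
Total = 26 + 30 = 56.
Check digit = (10 − (56 mod 10)) mod 10 = 4.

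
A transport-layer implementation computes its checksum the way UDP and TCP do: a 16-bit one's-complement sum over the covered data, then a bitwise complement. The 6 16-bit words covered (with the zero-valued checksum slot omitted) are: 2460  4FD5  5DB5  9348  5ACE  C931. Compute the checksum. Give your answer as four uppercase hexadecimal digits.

76CC

One's-complement addition (fold any carry out of bit 15 back into bit 0):
  0x2460 + 0x4FD5 = 0x07435
  0x7435 + 0x5DB5 = 0x0D1EA
  0xD1EA + 0x9348 = 0x16532 → wrap carry → 0x6533
  0x6533 + 0x5ACE = 0x0C001
  0xC001 + 0xC931 = 0x18932 → wrap carry → 0x8933
One's-complement sum = 0x8933.
Checksum = ~0x8933 & 0xFFFF = 0x76CC.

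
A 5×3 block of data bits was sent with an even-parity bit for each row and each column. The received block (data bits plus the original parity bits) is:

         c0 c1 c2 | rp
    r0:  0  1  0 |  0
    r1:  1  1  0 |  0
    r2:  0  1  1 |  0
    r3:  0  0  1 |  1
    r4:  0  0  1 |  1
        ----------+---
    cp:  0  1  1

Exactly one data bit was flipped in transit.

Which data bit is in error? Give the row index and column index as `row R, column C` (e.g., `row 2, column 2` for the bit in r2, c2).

Recompute each row's even parity and compare to rp:
  r0: data parity 1, sent rp 0 → mismatch
  r1: data parity 0, sent rp 0 → ok
  r2: data parity 0, sent rp 0 → ok
  r3: data parity 1, sent rp 1 → ok
  r4: data parity 1, sent rp 1 → ok
Recompute each column's even parity and compare to cp:
  c0: data parity 1, sent cp 0 → mismatch
  c1: data parity 1, sent cp 1 → ok
  c2: data parity 1, sent cp 1 → ok
Exactly one row (r0) and one column (c0) fail → the flipped bit is at their intersection.

row 0, column 0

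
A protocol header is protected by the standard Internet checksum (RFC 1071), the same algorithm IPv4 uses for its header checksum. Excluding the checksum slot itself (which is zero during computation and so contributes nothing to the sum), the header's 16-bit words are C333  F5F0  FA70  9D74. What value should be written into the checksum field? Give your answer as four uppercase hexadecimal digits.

One's-complement addition (fold any carry out of bit 15 back into bit 0):
  0xC333 + 0xF5F0 = 0x1B923 → wrap carry → 0xB924
  0xB924 + 0xFA70 = 0x1B394 → wrap carry → 0xB395
  0xB395 + 0x9D74 = 0x15109 → wrap carry → 0x510A
One's-complement sum = 0x510A.
Checksum = ~0x510A & 0xFFFF = 0xAEF5.

AEF5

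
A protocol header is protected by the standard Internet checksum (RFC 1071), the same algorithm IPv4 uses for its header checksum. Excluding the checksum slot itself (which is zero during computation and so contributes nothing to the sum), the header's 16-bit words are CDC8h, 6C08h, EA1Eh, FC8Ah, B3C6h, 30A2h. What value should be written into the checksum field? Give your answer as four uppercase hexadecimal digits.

FB1B

One's-complement addition (fold any carry out of bit 15 back into bit 0):
  0xCDC8 + 0x6C08 = 0x139D0 → wrap carry → 0x39D1
  0x39D1 + 0xEA1E = 0x123EF → wrap carry → 0x23F0
  0x23F0 + 0xFC8A = 0x1207A → wrap carry → 0x207B
  0x207B + 0xB3C6 = 0x0D441
  0xD441 + 0x30A2 = 0x104E3 → wrap carry → 0x04E4
One's-complement sum = 0x04E4.
Checksum = ~0x04E4 & 0xFFFF = 0xFB1B.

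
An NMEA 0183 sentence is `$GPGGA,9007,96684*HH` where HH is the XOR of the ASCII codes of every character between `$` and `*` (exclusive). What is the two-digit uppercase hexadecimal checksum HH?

XOR the ASCII codes of the payload characters:
  'G' = 0x47 → acc = 0x47
  'P' = 0x50 → acc = 0x17
  'G' = 0x47 → acc = 0x50
  'G' = 0x47 → acc = 0x17
  'A' = 0x41 → acc = 0x56
  ',' = 0x2C → acc = 0x7A
  '9' = 0x39 → acc = 0x43
  '0' = 0x30 → acc = 0x73
  '0' = 0x30 → acc = 0x43
  '7' = 0x37 → acc = 0x74
  ',' = 0x2C → acc = 0x58
  '9' = 0x39 → acc = 0x61
  '6' = 0x36 → acc = 0x57
  '6' = 0x36 → acc = 0x61
  '8' = 0x38 → acc = 0x59
  '4' = 0x34 → acc = 0x6D
Checksum = 0x6D.

6D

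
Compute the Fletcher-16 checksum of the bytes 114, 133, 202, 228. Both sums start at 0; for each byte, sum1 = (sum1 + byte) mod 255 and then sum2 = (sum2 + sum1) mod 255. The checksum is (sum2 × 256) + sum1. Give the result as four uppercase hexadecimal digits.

D4A7

Running sums (mod 255):
  after byte 0 (114): sum1=114, sum2=114
  after byte 1 (133): sum1=247, sum2=106
  after byte 2 (202): sum1=194, sum2=45
  after byte 3 (228): sum1=167, sum2=212
Checksum = sum2·256 + sum1 = 212·256 + 167 = 54439 = 0xD4A7.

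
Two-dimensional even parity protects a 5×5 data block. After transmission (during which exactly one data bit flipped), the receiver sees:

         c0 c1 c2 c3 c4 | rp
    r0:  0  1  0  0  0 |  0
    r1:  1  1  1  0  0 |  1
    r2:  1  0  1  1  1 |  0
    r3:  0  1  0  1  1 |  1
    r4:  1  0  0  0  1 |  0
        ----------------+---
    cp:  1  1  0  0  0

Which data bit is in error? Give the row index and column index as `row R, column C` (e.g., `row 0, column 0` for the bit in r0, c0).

row 0, column 4

Recompute each row's even parity and compare to rp:
  r0: data parity 1, sent rp 0 → mismatch
  r1: data parity 1, sent rp 1 → ok
  r2: data parity 0, sent rp 0 → ok
  r3: data parity 1, sent rp 1 → ok
  r4: data parity 0, sent rp 0 → ok
Recompute each column's even parity and compare to cp:
  c0: data parity 1, sent cp 1 → ok
  c1: data parity 1, sent cp 1 → ok
  c2: data parity 0, sent cp 0 → ok
  c3: data parity 0, sent cp 0 → ok
  c4: data parity 1, sent cp 0 → mismatch
Exactly one row (r0) and one column (c4) fail → the flipped bit is at their intersection.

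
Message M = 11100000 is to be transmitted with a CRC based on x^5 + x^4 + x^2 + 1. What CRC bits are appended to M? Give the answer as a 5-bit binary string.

Append 5 zeros: 1110000000000. Divide by 110101 (XOR where the leading bit is 1):
  pos 0: 111000 XOR 110101 = 001101
  pos 2: 110100 XOR 110101 = 000001
  pos 7: 100000 XOR 110101 = 010101
Remainder (last 5 bits) = 10101. This is the CRC / FCS.

10101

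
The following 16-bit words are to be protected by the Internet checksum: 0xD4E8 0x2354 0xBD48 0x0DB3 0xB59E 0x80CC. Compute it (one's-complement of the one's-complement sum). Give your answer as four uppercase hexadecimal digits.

065C

One's-complement addition (fold any carry out of bit 15 back into bit 0):
  0xD4E8 + 0x2354 = 0x0F83C
  0xF83C + 0xBD48 = 0x1B584 → wrap carry → 0xB585
  0xB585 + 0x0DB3 = 0x0C338
  0xC338 + 0xB59E = 0x178D6 → wrap carry → 0x78D7
  0x78D7 + 0x80CC = 0x0F9A3
One's-complement sum = 0xF9A3.
Checksum = ~0xF9A3 & 0xFFFF = 0x065C.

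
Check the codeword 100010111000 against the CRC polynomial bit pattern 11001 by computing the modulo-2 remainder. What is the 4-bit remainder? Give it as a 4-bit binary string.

0000

Modulo-2 division of 100010111000 by 11001:
  pos 0: 10001 XOR 11001 = 01000
  pos 1: 10000 XOR 11001 = 01001
  pos 2: 10011 XOR 11001 = 01010
  pos 3: 10101 XOR 11001 = 01100
  pos 4: 11001 XOR 11001 = 00000
Remainder = 0000 (zero — the frame passes the CRC check).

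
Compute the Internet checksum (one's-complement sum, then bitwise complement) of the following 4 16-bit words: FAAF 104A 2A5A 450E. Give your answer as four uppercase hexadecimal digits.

859D

One's-complement addition (fold any carry out of bit 15 back into bit 0):
  0xFAAF + 0x104A = 0x10AF9 → wrap carry → 0x0AFA
  0x0AFA + 0x2A5A = 0x03554
  0x3554 + 0x450E = 0x07A62
One's-complement sum = 0x7A62.
Checksum = ~0x7A62 & 0xFFFF = 0x859D.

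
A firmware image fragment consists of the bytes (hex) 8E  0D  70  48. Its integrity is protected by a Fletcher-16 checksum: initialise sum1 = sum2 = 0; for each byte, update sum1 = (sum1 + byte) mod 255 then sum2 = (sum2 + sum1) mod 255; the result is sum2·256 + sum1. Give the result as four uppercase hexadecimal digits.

8A54

Running sums (mod 255):
  after byte 0 (8E): sum1=142, sum2=142
  after byte 1 (0D): sum1=155, sum2=42
  after byte 2 (70): sum1=12, sum2=54
  after byte 3 (48): sum1=84, sum2=138
Checksum = sum2·256 + sum1 = 138·256 + 84 = 35412 = 0x8A54.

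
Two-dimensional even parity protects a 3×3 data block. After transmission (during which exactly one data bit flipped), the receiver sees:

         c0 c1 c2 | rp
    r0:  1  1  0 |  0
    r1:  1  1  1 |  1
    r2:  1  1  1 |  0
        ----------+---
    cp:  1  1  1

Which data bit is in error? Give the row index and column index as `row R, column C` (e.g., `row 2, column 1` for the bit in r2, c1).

row 2, column 2

Recompute each row's even parity and compare to rp:
  r0: data parity 0, sent rp 0 → ok
  r1: data parity 1, sent rp 1 → ok
  r2: data parity 1, sent rp 0 → mismatch
Recompute each column's even parity and compare to cp:
  c0: data parity 1, sent cp 1 → ok
  c1: data parity 1, sent cp 1 → ok
  c2: data parity 0, sent cp 1 → mismatch
Exactly one row (r2) and one column (c2) fail → the flipped bit is at their intersection.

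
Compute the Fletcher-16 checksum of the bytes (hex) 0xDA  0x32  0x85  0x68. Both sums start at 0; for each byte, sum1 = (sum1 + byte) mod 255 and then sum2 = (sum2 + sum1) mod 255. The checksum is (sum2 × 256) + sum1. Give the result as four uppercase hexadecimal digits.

75FA

Running sums (mod 255):
  after byte 0 (0xDA): sum1=218, sum2=218
  after byte 1 (0x32): sum1=13, sum2=231
  after byte 2 (0x85): sum1=146, sum2=122
  after byte 3 (0x68): sum1=250, sum2=117
Checksum = sum2·256 + sum1 = 117·256 + 250 = 30202 = 0x75FA.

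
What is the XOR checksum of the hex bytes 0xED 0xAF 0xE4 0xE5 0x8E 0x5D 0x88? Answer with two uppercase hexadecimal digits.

18

XOR the bytes together:
  start with 0xED
  0xED ⊕ 0xAF = 0x42
  0x42 ⊕ 0xE4 = 0xA6
  0xA6 ⊕ 0xE5 = 0x43
  0x43 ⊕ 0x8E = 0xCD
  0xCD ⊕ 0x5D = 0x90
  0x90 ⊕ 0x88 = 0x18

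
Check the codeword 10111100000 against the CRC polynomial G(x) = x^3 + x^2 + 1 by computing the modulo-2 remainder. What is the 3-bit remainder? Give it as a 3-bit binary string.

011

Modulo-2 division of 10111100000 by 1101:
  pos 0: 1011 XOR 1101 = 0110
  pos 1: 1101 XOR 1101 = 0000
  pos 5: 1000 XOR 1101 = 0101
  pos 6: 1010 XOR 1101 = 0111
  pos 7: 1110 XOR 1101 = 0011
Remainder = 011 (nonzero — an error is detected).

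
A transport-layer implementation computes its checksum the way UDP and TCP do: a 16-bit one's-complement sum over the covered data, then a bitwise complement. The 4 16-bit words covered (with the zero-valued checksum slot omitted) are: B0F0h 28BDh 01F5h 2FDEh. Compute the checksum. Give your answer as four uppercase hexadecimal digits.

One's-complement addition (fold any carry out of bit 15 back into bit 0):
  0xB0F0 + 0x28BD = 0x0D9AD
  0xD9AD + 0x01F5 = 0x0DBA2
  0xDBA2 + 0x2FDE = 0x10B80 → wrap carry → 0x0B81
One's-complement sum = 0x0B81.
Checksum = ~0x0B81 & 0xFFFF = 0xF47E.

F47E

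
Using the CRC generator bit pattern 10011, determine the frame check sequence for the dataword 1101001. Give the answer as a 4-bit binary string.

0101

Append 4 zeros: 11010010000. Divide by 10011 (XOR where the leading bit is 1):
  pos 0: 11010 XOR 10011 = 01001
  pos 1: 10010 XOR 10011 = 00001
  pos 5: 11000 XOR 10011 = 01011
  pos 6: 10110 XOR 10011 = 00101
Remainder (last 4 bits) = 0101. This is the CRC / FCS.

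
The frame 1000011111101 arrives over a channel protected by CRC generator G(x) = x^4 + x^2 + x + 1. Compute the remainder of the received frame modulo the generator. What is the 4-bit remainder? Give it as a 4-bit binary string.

Modulo-2 division of 1000011111101 by 10111:
  pos 0: 10000 XOR 10111 = 00111
  pos 2: 11111 XOR 10111 = 01000
  pos 3: 10001 XOR 10111 = 00110
  pos 5: 11011 XOR 10111 = 01100
  pos 6: 11001 XOR 10111 = 01110
  pos 7: 11100 XOR 10111 = 01011
  pos 8: 10111 XOR 10111 = 00000
Remainder = 0000 (zero — the frame passes the CRC check).

0000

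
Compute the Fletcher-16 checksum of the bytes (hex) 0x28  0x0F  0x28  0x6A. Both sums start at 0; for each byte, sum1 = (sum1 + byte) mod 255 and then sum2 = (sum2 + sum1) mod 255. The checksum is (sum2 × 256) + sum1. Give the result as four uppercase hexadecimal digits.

88C9

Running sums (mod 255):
  after byte 0 (0x28): sum1=40, sum2=40
  after byte 1 (0x0F): sum1=55, sum2=95
  after byte 2 (0x28): sum1=95, sum2=190
  after byte 3 (0x6A): sum1=201, sum2=136
Checksum = sum2·256 + sum1 = 136·256 + 201 = 35017 = 0x88C9.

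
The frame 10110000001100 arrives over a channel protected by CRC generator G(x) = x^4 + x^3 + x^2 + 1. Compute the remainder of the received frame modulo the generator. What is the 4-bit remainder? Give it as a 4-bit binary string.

0111

Modulo-2 division of 10110000001100 by 11101:
  pos 0: 10110 XOR 11101 = 01011
  pos 1: 10110 XOR 11101 = 01011
  pos 2: 10110 XOR 11101 = 01011
  pos 3: 10110 XOR 11101 = 01011
  pos 4: 10110 XOR 11101 = 01011
  pos 5: 10110 XOR 11101 = 01011
  pos 6: 10111 XOR 11101 = 01010
  pos 7: 10101 XOR 11101 = 01000
  pos 8: 10000 XOR 11101 = 01101
  pos 9: 11010 XOR 11101 = 00111
Remainder = 0111 (nonzero — an error is detected).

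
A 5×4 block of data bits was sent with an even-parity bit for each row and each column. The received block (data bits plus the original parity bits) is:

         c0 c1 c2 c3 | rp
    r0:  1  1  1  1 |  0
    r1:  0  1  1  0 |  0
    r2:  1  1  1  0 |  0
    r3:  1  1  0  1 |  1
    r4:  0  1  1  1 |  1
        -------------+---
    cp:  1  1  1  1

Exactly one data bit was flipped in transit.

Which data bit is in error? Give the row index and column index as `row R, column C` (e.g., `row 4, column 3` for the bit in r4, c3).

Recompute each row's even parity and compare to rp:
  r0: data parity 0, sent rp 0 → ok
  r1: data parity 0, sent rp 0 → ok
  r2: data parity 1, sent rp 0 → mismatch
  r3: data parity 1, sent rp 1 → ok
  r4: data parity 1, sent rp 1 → ok
Recompute each column's even parity and compare to cp:
  c0: data parity 1, sent cp 1 → ok
  c1: data parity 1, sent cp 1 → ok
  c2: data parity 0, sent cp 1 → mismatch
  c3: data parity 1, sent cp 1 → ok
Exactly one row (r2) and one column (c2) fail → the flipped bit is at their intersection.

row 2, column 2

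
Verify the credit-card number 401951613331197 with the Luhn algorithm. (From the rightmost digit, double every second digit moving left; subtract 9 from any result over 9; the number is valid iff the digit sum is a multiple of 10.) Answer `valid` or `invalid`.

valid

From the right, keep odd positions and double even positions (subtract 9 from any doubled value over 9):
  doubled (positions 2,4,...): 9 2 6 2 2 9 0 → sum 30
  kept (positions 1,3,...): 7 1 3 3 6 5 1 4 → sum 30
Total = 60.
60 mod 10 = 0, so the number is valid.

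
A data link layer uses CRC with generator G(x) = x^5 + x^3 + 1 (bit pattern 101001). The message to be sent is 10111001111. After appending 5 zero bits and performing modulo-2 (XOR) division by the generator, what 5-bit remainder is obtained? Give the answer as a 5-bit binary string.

Append 5 zeros: 1011100111100000. Divide by 101001 (XOR where the leading bit is 1):
  pos 0: 101110 XOR 101001 = 000111
  pos 3: 111011 XOR 101001 = 010010
  pos 4: 100101 XOR 101001 = 001100
  pos 6: 110010 XOR 101001 = 011011
  pos 7: 110110 XOR 101001 = 011111
  pos 8: 111110 XOR 101001 = 010111
  pos 9: 101110 XOR 101001 = 000111
Remainder (last 5 bits) = 01110. This is the CRC / FCS.

01110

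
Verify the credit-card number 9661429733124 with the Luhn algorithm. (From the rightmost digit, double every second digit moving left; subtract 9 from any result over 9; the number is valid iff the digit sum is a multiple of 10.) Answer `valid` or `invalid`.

valid

From the right, keep odd positions and double even positions (subtract 9 from any doubled value over 9):
  doubled (positions 2,4,...): 4 6 5 4 2 3 → sum 24
  kept (positions 1,3,...): 4 1 3 9 4 6 9 → sum 36
Total = 60.
60 mod 10 = 0, so the number is valid.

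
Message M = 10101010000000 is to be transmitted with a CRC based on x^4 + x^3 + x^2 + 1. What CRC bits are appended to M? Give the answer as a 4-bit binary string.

Append 4 zeros: 101010100000000000. Divide by 11101 (XOR where the leading bit is 1):
  pos 0: 10101 XOR 11101 = 01000
  pos 1: 10000 XOR 11101 = 01101
  pos 2: 11011 XOR 11101 = 00110
  pos 4: 11000 XOR 11101 = 00101
  pos 6: 10100 XOR 11101 = 01001
  pos 7: 10010 XOR 11101 = 01111
  pos 8: 11110 XOR 11101 = 00011
  pos 11: 11000 XOR 11101 = 00101
  pos 13: 10100 XOR 11101 = 01001
Remainder (last 4 bits) = 1001. This is the CRC / FCS.

1001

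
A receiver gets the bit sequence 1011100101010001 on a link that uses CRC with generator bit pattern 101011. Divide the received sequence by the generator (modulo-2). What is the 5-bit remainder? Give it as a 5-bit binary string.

Modulo-2 division of 1011100101010001 by 101011:
  pos 0: 101110 XOR 101011 = 000101
  pos 3: 101010 XOR 101011 = 000001
  pos 8: 110100 XOR 101011 = 011111
  pos 9: 111110 XOR 101011 = 010101
  pos 10: 101011 XOR 101011 = 000000
Remainder = 00000 (zero — the frame passes the CRC check).

00000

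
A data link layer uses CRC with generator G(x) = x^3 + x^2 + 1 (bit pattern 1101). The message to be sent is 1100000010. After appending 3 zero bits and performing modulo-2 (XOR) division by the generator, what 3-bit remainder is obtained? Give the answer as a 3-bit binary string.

Append 3 zeros: 1100000010000. Divide by 1101 (XOR where the leading bit is 1):
  pos 0: 1100 XOR 1101 = 0001
  pos 3: 1000 XOR 1101 = 0101
  pos 4: 1010 XOR 1101 = 0111
  pos 5: 1111 XOR 1101 = 0010
  pos 7: 1000 XOR 1101 = 0101
  pos 8: 1010 XOR 1101 = 0111
  pos 9: 1110 XOR 1101 = 0011
Remainder (last 3 bits) = 011. This is the CRC / FCS.

011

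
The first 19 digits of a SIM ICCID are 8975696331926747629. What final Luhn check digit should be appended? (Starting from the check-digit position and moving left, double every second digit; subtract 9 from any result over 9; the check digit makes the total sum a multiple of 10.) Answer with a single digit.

9

Partial digits right→left: 9 2 6 7 4 7 6 2 9 1 3 3 6 9 6 5 7 9 8
Double every second digit counting from the check-digit position (so the 1st, 3rd, 5th, ... of the partial from the right).
  doubled (with −9 where >9): 9 3 8 3 9 6 3 3 5 7 → sum 56
  kept as-is: 2 7 7 2 1 3 9 5 9 → sum 45
Total = 56 + 45 = 101.
Check digit = (10 − (101 mod 10)) mod 10 = 9.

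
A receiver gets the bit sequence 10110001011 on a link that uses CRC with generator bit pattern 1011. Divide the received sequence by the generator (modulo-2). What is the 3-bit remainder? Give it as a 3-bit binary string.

000

Modulo-2 division of 10110001011 by 1011:
  pos 0: 1011 XOR 1011 = 0000
  pos 7: 1011 XOR 1011 = 0000
Remainder = 000 (zero — the frame passes the CRC check).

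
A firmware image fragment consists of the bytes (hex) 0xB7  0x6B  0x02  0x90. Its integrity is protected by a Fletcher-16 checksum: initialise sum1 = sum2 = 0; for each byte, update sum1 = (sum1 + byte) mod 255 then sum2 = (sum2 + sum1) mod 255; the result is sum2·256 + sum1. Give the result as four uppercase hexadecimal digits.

Running sums (mod 255):
  after byte 0 (0xB7): sum1=183, sum2=183
  after byte 1 (0x6B): sum1=35, sum2=218
  after byte 2 (0x02): sum1=37, sum2=0
  after byte 3 (0x90): sum1=181, sum2=181
Checksum = sum2·256 + sum1 = 181·256 + 181 = 46517 = 0xB5B5.

B5B5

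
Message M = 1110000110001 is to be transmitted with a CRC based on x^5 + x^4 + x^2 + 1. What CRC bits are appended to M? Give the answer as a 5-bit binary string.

Append 5 zeros: 111000011000100000. Divide by 110101 (XOR where the leading bit is 1):
  pos 0: 111000 XOR 110101 = 001101
  pos 2: 110101 XOR 110101 = 000000
  pos 8: 100010 XOR 110101 = 010111
  pos 9: 101110 XOR 110101 = 011011
  pos 10: 110110 XOR 110101 = 000011
Remainder (last 5 bits) = 01100. This is the CRC / FCS.

01100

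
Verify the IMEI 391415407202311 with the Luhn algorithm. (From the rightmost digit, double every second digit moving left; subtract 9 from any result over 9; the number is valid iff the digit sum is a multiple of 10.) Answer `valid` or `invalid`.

From the right, keep odd positions and double even positions (subtract 9 from any doubled value over 9):
  doubled (positions 2,4,...): 2 4 4 0 1 8 9 → sum 28
  kept (positions 1,3,...): 1 3 0 7 4 1 1 3 → sum 20
Total = 48.
48 mod 10 = 8, so the number is invalid.

invalid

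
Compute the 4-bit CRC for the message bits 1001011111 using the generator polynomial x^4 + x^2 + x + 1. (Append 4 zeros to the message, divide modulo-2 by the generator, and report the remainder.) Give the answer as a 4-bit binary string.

0010

Append 4 zeros: 10010111110000. Divide by 10111 (XOR where the leading bit is 1):
  pos 0: 10010 XOR 10111 = 00101
  pos 2: 10111 XOR 10111 = 00000
  pos 7: 11100 XOR 10111 = 01011
  pos 8: 10110 XOR 10111 = 00001
Remainder (last 4 bits) = 0010. This is the CRC / FCS.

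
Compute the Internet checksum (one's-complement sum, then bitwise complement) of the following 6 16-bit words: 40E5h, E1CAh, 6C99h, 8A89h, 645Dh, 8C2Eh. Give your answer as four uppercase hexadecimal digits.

One's-complement addition (fold any carry out of bit 15 back into bit 0):
  0x40E5 + 0xE1CA = 0x122AF → wrap carry → 0x22B0
  0x22B0 + 0x6C99 = 0x08F49
  0x8F49 + 0x8A89 = 0x119D2 → wrap carry → 0x19D3
  0x19D3 + 0x645D = 0x07E30
  0x7E30 + 0x8C2E = 0x10A5E → wrap carry → 0x0A5F
One's-complement sum = 0x0A5F.
Checksum = ~0x0A5F & 0xFFFF = 0xF5A0.

F5A0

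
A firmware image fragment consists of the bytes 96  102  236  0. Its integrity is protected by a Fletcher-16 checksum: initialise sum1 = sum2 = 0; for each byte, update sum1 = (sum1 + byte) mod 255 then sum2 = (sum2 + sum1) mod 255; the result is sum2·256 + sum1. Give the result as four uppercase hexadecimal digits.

8EB3

Running sums (mod 255):
  after byte 0 (96): sum1=96, sum2=96
  after byte 1 (102): sum1=198, sum2=39
  after byte 2 (236): sum1=179, sum2=218
  after byte 3 (0): sum1=179, sum2=142
Checksum = sum2·256 + sum1 = 142·256 + 179 = 36531 = 0x8EB3.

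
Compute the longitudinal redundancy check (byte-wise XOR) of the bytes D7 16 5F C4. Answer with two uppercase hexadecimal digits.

5A

XOR the bytes together:
  start with 0xD7
  0xD7 ⊕ 0x16 = 0xC1
  0xC1 ⊕ 0x5F = 0x9E
  0x9E ⊕ 0xC4 = 0x5A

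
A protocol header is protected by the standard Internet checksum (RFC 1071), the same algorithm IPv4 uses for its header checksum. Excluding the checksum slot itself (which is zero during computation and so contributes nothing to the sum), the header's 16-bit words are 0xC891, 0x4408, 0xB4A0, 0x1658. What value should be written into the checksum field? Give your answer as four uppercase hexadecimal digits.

One's-complement addition (fold any carry out of bit 15 back into bit 0):
  0xC891 + 0x4408 = 0x10C99 → wrap carry → 0x0C9A
  0x0C9A + 0xB4A0 = 0x0C13A
  0xC13A + 0x1658 = 0x0D792
One's-complement sum = 0xD792.
Checksum = ~0xD792 & 0xFFFF = 0x286D.

286D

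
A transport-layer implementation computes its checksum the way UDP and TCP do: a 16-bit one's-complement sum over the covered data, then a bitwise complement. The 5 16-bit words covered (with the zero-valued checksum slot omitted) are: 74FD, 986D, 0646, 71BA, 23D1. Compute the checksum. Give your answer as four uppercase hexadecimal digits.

56C3

One's-complement addition (fold any carry out of bit 15 back into bit 0):
  0x74FD + 0x986D = 0x10D6A → wrap carry → 0x0D6B
  0x0D6B + 0x0646 = 0x013B1
  0x13B1 + 0x71BA = 0x0856B
  0x856B + 0x23D1 = 0x0A93C
One's-complement sum = 0xA93C.
Checksum = ~0xA93C & 0xFFFF = 0x56C3.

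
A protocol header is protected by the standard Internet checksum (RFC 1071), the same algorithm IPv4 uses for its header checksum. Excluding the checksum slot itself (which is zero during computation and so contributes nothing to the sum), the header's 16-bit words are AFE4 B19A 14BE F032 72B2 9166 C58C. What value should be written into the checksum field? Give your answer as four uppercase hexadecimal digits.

One's-complement addition (fold any carry out of bit 15 back into bit 0):
  0xAFE4 + 0xB19A = 0x1617E → wrap carry → 0x617F
  0x617F + 0x14BE = 0x0763D
  0x763D + 0xF032 = 0x1666F → wrap carry → 0x6670
  0x6670 + 0x72B2 = 0x0D922
  0xD922 + 0x9166 = 0x16A88 → wrap carry → 0x6A89
  0x6A89 + 0xC58C = 0x13015 → wrap carry → 0x3016
One's-complement sum = 0x3016.
Checksum = ~0x3016 & 0xFFFF = 0xCFE9.

CFE9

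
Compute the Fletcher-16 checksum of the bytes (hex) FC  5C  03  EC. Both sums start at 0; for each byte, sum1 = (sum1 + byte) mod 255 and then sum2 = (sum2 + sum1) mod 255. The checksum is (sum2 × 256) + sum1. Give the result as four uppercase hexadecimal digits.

FB49

Running sums (mod 255):
  after byte 0 (FC): sum1=252, sum2=252
  after byte 1 (5C): sum1=89, sum2=86
  after byte 2 (03): sum1=92, sum2=178
  after byte 3 (EC): sum1=73, sum2=251
Checksum = sum2·256 + sum1 = 251·256 + 73 = 64329 = 0xFB49.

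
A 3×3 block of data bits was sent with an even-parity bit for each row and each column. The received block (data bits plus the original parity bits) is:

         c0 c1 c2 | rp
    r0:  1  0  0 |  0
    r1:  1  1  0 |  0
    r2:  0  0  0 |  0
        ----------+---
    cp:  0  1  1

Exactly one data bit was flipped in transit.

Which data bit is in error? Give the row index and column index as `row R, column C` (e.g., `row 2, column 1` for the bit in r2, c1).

row 0, column 2

Recompute each row's even parity and compare to rp:
  r0: data parity 1, sent rp 0 → mismatch
  r1: data parity 0, sent rp 0 → ok
  r2: data parity 0, sent rp 0 → ok
Recompute each column's even parity and compare to cp:
  c0: data parity 0, sent cp 0 → ok
  c1: data parity 1, sent cp 1 → ok
  c2: data parity 0, sent cp 1 → mismatch
Exactly one row (r0) and one column (c2) fail → the flipped bit is at their intersection.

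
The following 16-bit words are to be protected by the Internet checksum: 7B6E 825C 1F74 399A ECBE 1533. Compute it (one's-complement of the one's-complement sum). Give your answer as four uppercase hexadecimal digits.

A734

One's-complement addition (fold any carry out of bit 15 back into bit 0):
  0x7B6E + 0x825C = 0x0FDCA
  0xFDCA + 0x1F74 = 0x11D3E → wrap carry → 0x1D3F
  0x1D3F + 0x399A = 0x056D9
  0x56D9 + 0xECBE = 0x14397 → wrap carry → 0x4398
  0x4398 + 0x1533 = 0x058CB
One's-complement sum = 0x58CB.
Checksum = ~0x58CB & 0xFFFF = 0xA734.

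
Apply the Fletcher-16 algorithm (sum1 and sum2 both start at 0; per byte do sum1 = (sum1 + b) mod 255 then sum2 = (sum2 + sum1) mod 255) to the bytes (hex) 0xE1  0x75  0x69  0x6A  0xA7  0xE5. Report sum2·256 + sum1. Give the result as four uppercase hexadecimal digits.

B0B8

Running sums (mod 255):
  after byte 0 (0xE1): sum1=225, sum2=225
  after byte 1 (0x75): sum1=87, sum2=57
  after byte 2 (0x69): sum1=192, sum2=249
  after byte 3 (0x6A): sum1=43, sum2=37
  after byte 4 (0xA7): sum1=210, sum2=247
  after byte 5 (0xE5): sum1=184, sum2=176
Checksum = sum2·256 + sum1 = 176·256 + 184 = 45240 = 0xB0B8.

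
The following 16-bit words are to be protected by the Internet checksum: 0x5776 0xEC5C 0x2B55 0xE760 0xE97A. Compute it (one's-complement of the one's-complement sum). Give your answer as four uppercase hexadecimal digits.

One's-complement addition (fold any carry out of bit 15 back into bit 0):
  0x5776 + 0xEC5C = 0x143D2 → wrap carry → 0x43D3
  0x43D3 + 0x2B55 = 0x06F28
  0x6F28 + 0xE760 = 0x15688 → wrap carry → 0x5689
  0x5689 + 0xE97A = 0x14003 → wrap carry → 0x4004
One's-complement sum = 0x4004.
Checksum = ~0x4004 & 0xFFFF = 0xBFFB.

BFFB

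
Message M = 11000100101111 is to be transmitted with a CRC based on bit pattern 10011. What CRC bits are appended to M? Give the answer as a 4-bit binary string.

Append 4 zeros: 110001001011110000. Divide by 10011 (XOR where the leading bit is 1):
  pos 0: 11000 XOR 10011 = 01011
  pos 1: 10111 XOR 10011 = 00100
  pos 3: 10000 XOR 10011 = 00011
  pos 6: 11101 XOR 10011 = 01110
  pos 7: 11101 XOR 10011 = 01110
  pos 8: 11101 XOR 10011 = 01110
  pos 9: 11101 XOR 10011 = 01110
  pos 10: 11100 XOR 10011 = 01111
  pos 11: 11110 XOR 10011 = 01101
  pos 12: 11010 XOR 10011 = 01001
  pos 13: 10010 XOR 10011 = 00001
Remainder (last 4 bits) = 0001. This is the CRC / FCS.

0001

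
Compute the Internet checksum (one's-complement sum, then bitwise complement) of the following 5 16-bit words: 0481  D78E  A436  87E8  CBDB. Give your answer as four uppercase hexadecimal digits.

One's-complement addition (fold any carry out of bit 15 back into bit 0):
  0x0481 + 0xD78E = 0x0DC0F
  0xDC0F + 0xA436 = 0x18045 → wrap carry → 0x8046
  0x8046 + 0x87E8 = 0x1082E → wrap carry → 0x082F
  0x082F + 0xCBDB = 0x0D40A
One's-complement sum = 0xD40A.
Checksum = ~0xD40A & 0xFFFF = 0x2BF5.

2BF5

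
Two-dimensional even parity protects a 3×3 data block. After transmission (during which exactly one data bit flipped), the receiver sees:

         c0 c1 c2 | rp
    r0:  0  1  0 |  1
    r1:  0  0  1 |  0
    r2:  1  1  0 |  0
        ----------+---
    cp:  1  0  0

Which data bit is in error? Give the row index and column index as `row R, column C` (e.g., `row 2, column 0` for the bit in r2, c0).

row 1, column 2

Recompute each row's even parity and compare to rp:
  r0: data parity 1, sent rp 1 → ok
  r1: data parity 1, sent rp 0 → mismatch
  r2: data parity 0, sent rp 0 → ok
Recompute each column's even parity and compare to cp:
  c0: data parity 1, sent cp 1 → ok
  c1: data parity 0, sent cp 0 → ok
  c2: data parity 1, sent cp 0 → mismatch
Exactly one row (r1) and one column (c2) fail → the flipped bit is at their intersection.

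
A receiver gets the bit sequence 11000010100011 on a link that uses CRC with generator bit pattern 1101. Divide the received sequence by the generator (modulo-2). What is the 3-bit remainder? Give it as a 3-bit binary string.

100

Modulo-2 division of 11000010100011 by 1101:
  pos 0: 1100 XOR 1101 = 0001
  pos 3: 1001 XOR 1101 = 0100
  pos 4: 1000 XOR 1101 = 0101
  pos 5: 1011 XOR 1101 = 0110
  pos 6: 1100 XOR 1101 = 0001
  pos 9: 1001 XOR 1101 = 0100
  pos 10: 1001 XOR 1101 = 0100
Remainder = 100 (nonzero — an error is detected).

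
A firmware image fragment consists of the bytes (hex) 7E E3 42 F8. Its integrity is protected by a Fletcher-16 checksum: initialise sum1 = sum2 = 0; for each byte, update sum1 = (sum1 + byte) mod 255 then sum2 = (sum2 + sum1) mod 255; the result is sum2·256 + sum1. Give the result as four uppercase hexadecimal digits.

239D

Running sums (mod 255):
  after byte 0 (7E): sum1=126, sum2=126
  after byte 1 (E3): sum1=98, sum2=224
  after byte 2 (42): sum1=164, sum2=133
  after byte 3 (F8): sum1=157, sum2=35
Checksum = sum2·256 + sum1 = 35·256 + 157 = 9117 = 0x239D.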